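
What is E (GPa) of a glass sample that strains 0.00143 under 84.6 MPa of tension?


Young's modulus: E = stress / strain
  E = 84.6 MPa / 0.00143 = 59160.84 MPa
Convert to GPa: 59160.84 / 1000 = 59.16 GPa

59.16 GPa


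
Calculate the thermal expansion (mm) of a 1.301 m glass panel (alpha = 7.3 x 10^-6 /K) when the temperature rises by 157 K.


Thermal expansion formula: dL = alpha * L0 * dT
  dL = (7.3 x 10^-6) * 1.301 * 157 = 0.00149108 m
Convert to mm: 0.00149108 * 1000 = 1.4911 mm

1.4911 mm


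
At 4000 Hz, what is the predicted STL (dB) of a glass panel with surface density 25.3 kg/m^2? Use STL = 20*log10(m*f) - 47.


Mass law: STL = 20 * log10(m * f) - 47
  m * f = 25.3 * 4000 = 101200
  log10(101200) = 5.00518
  STL = 20 * 5.00518 - 47 = 100.1036 - 47 = 53.1 dB

53.1 dB


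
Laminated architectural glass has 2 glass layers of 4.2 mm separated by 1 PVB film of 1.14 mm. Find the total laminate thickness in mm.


Total thickness = glass contribution + PVB contribution
  Glass: 2 * 4.2 = 8.4 mm
  PVB: 1 * 1.14 = 1.14 mm
  Total = 8.4 + 1.14 = 9.54 mm

9.54 mm


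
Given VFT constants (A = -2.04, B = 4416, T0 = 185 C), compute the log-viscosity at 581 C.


VFT equation: log(eta) = A + B / (T - T0)
  T - T0 = 581 - 185 = 396
  B / (T - T0) = 4416 / 396 = 11.152
  log(eta) = -2.04 + 11.152 = 9.112

9.112


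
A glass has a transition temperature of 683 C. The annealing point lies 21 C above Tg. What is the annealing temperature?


The annealing temperature is Tg plus the offset:
  T_anneal = 683 + 21 = 704 C

704 C


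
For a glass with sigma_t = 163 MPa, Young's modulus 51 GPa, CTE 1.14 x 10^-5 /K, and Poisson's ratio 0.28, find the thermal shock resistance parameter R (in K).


Thermal shock resistance: R = sigma * (1 - nu) / (E * alpha)
  Numerator = 163 * (1 - 0.28) = 117.36
  Denominator = 51 * 1000 * (1.14 x 10^-5) = 0.5814
  R = 117.36 / 0.5814 = 201.9 K

201.9 K


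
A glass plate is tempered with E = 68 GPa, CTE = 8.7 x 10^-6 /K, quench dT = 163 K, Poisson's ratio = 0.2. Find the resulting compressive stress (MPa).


Tempering stress: sigma = E * alpha * dT / (1 - nu)
  E (MPa) = 68 * 1000 = 68000
  Numerator = 68000 * (8.7 x 10^-6) * 163 = 96.4308
  Denominator = 1 - 0.2 = 0.8
  sigma = 96.4308 / 0.8 = 120.5 MPa

120.5 MPa


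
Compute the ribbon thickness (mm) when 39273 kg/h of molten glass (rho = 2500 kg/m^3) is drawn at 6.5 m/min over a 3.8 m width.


Ribbon cross-section from mass balance:
  Volume rate = throughput / density = 39273 / 2500 = 15.7092 m^3/h
  thickness = volume rate / (speed * 60 * width), i.e.
  thickness = throughput / (60 * speed * width * density) * 1000
  thickness = 39273 / (60 * 6.5 * 3.8 * 2500) * 1000 = 10.6 mm

10.6 mm


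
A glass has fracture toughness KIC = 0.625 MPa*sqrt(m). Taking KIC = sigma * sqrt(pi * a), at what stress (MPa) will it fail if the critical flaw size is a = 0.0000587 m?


Rearrange KIC = sigma * sqrt(pi * a):
  sigma = KIC / sqrt(pi * a)
  sqrt(pi * 0.0000587) = 0.01358
  sigma = 0.625 / 0.01358 = 46.02 MPa

46.02 MPa


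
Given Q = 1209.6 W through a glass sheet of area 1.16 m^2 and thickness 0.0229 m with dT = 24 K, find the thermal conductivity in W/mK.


Fourier's law rearranged: k = Q * t / (A * dT)
  Numerator = 1209.6 * 0.0229 = 27.69984
  Denominator = 1.16 * 24 = 27.84
  k = 27.69984 / 27.84 = 0.995 W/mK

0.995 W/mK


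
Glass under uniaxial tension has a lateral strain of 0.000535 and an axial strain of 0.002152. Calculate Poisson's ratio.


Poisson's ratio: nu = lateral strain / axial strain
  nu = 0.000535 / 0.002152 = 0.2486

0.2486


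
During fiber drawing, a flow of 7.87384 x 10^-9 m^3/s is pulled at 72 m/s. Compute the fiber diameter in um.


Cross-sectional area from continuity:
  A = Q / v = 7.87384 x 10^-9 / 72 = 1.093589 x 10^-10 m^2
Diameter from circular cross-section:
  d = sqrt(4A / pi) * 10^6 (m -> um)
  d = sqrt(4 * 1.093589 x 10^-10 / pi) * 10^6 = 11.8 um

11.8 um


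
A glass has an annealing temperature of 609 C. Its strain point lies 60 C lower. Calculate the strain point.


Strain point = annealing point - difference:
  T_strain = 609 - 60 = 549 C

549 C


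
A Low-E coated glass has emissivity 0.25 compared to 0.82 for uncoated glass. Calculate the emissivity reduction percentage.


Percentage reduction = (1 - coated/uncoated) * 100
  Ratio = 0.25 / 0.82 = 0.3049
  Reduction = (1 - 0.3049) * 100 = 69.5%

69.5%


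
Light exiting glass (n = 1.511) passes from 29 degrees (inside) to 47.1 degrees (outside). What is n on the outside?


Apply Snell's law: n1 * sin(theta1) = n2 * sin(theta2)
  n2 = n1 * sin(theta1) / sin(theta2)
  sin(29) = 0.48481
  sin(47.1) = 0.732543
  n2 = 1.511 * 0.48481 / 0.732543 = 1.0

1.0


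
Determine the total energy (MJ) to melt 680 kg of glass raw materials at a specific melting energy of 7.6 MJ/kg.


Total energy = mass * specific energy
  E = 680 * 7.6 = 5168 MJ

5168 MJ


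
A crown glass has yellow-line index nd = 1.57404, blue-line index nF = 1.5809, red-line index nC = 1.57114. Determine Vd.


Abbe number formula: Vd = (nd - 1) / (nF - nC)
  nd - 1 = 1.57404 - 1 = 0.57404
  nF - nC = 1.5809 - 1.57114 = 0.00976
  Vd = 0.57404 / 0.00976 = 58.82

58.82


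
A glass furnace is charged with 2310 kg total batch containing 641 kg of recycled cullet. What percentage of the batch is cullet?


Cullet ratio = (cullet mass / total batch mass) * 100
  Ratio = 641 / 2310 * 100 = 27.75%

27.75%


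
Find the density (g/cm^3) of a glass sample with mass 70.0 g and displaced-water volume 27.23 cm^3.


Use the definition of density:
  rho = mass / volume
  rho = 70.0 / 27.23 = 2.571 g/cm^3

2.571 g/cm^3


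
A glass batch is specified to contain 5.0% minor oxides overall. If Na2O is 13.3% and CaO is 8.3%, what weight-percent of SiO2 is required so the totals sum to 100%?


Known pieces sum to 100%:
  SiO2 = 100 - (others + Na2O + CaO)
  SiO2 = 100 - (5.0 + 13.3 + 8.3) = 73.4%

73.4%


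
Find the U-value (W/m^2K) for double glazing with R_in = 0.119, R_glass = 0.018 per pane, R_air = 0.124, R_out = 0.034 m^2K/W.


Total thermal resistance (series):
  R_total = R_in + R_glass + R_air + R_glass + R_out
  R_total = 0.119 + 0.018 + 0.124 + 0.018 + 0.034 = 0.313 m^2K/W
U-value = 1 / R_total = 1 / 0.313 = 3.195 W/m^2K

3.195 W/m^2K


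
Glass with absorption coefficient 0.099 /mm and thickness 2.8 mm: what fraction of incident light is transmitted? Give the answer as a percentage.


Beer-Lambert law: T = exp(-alpha * thickness)
  exponent = -0.099 * 2.8 = -0.2772
  T = exp(-0.2772) = 0.7579
  Percentage = 0.7579 * 100 = 75.79%

75.79%


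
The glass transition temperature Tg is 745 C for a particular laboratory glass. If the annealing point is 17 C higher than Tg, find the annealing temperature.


The annealing temperature is Tg plus the offset:
  T_anneal = 745 + 17 = 762 C

762 C


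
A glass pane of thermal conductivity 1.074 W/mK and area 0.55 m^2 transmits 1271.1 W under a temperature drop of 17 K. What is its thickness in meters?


Fourier's law: t = k * A * dT / Q
  t = 1.074 * 0.55 * 17 / 1271.1
  t = 10.0419 / 1271.1 = 0.0079 m

0.0079 m


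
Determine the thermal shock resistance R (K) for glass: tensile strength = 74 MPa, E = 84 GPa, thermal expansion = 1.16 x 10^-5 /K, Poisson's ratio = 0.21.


Thermal shock resistance: R = sigma * (1 - nu) / (E * alpha)
  Numerator = 74 * (1 - 0.21) = 58.46
  Denominator = 84 * 1000 * (1.16 x 10^-5) = 0.9744
  R = 58.46 / 0.9744 = 60.0 K

60.0 K


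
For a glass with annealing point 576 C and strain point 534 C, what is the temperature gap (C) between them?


Gap = T_anneal - T_strain:
  gap = 576 - 534 = 42 C

42 C


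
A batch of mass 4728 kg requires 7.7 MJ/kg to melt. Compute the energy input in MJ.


Total energy = mass * specific energy
  E = 4728 * 7.7 = 36405.6 MJ

36405.6 MJ


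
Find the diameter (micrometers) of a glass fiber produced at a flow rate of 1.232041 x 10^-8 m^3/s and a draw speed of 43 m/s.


Cross-sectional area from continuity:
  A = Q / v = 1.232041 x 10^-8 / 43 = 2.865212 x 10^-10 m^2
Diameter from circular cross-section:
  d = sqrt(4A / pi) * 10^6 (m -> um)
  d = sqrt(4 * 2.865212 x 10^-10 / pi) * 10^6 = 19.1 um

19.1 um


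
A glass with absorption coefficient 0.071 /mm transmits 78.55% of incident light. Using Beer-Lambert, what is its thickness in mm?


Rearrange T = exp(-alpha * thickness):
  thickness = -ln(T) / alpha
  T = 78.55/100 = 0.7855
  ln(T) = -0.24143
  -ln(T) = 0.24143
  thickness = 0.24143 / 0.071 = 3.4 mm

3.4 mm


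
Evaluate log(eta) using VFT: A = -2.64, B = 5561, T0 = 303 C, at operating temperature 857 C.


VFT equation: log(eta) = A + B / (T - T0)
  T - T0 = 857 - 303 = 554
  B / (T - T0) = 5561 / 554 = 10.038
  log(eta) = -2.64 + 10.038 = 7.398

7.398


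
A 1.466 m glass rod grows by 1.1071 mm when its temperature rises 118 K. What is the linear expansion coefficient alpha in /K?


Rearrange dL = alpha * L0 * dT for alpha:
  alpha = dL / (L0 * dT)
  alpha = (1.1071 / 1000) / (1.466 * 118) = 0.0000064 /K = 6.4 x 10^-6 /K

6.4 x 10^-6 /K


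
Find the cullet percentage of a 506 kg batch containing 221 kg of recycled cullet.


Cullet ratio = (cullet mass / total batch mass) * 100
  Ratio = 221 / 506 * 100 = 43.68%

43.68%


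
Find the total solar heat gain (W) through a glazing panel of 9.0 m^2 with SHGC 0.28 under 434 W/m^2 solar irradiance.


Solar heat gain: Q = Area * SHGC * Irradiance
  Q = 9.0 * 0.28 * 434 = 1093.7 W

1093.7 W


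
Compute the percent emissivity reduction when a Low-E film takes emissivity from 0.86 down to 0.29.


Percentage reduction = (1 - coated/uncoated) * 100
  Ratio = 0.29 / 0.86 = 0.3372
  Reduction = (1 - 0.3372) * 100 = 66.3%

66.3%


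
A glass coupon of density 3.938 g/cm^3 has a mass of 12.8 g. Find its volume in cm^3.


Rearrange rho = m / V:
  V = m / rho
  V = 12.8 / 3.938 = 3.25 cm^3

3.25 cm^3


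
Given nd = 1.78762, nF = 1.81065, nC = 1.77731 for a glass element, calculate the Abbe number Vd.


Abbe number formula: Vd = (nd - 1) / (nF - nC)
  nd - 1 = 1.78762 - 1 = 0.78762
  nF - nC = 1.81065 - 1.77731 = 0.03334
  Vd = 0.78762 / 0.03334 = 23.62

23.62


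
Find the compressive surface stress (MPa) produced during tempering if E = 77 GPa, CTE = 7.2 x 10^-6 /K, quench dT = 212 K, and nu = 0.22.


Tempering stress: sigma = E * alpha * dT / (1 - nu)
  E (MPa) = 77 * 1000 = 77000
  Numerator = 77000 * (7.2 x 10^-6) * 212 = 117.5328
  Denominator = 1 - 0.22 = 0.78
  sigma = 117.5328 / 0.78 = 150.7 MPa

150.7 MPa


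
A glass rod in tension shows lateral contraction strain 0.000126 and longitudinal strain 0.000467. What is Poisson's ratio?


Poisson's ratio: nu = lateral strain / axial strain
  nu = 0.000126 / 0.000467 = 0.2698

0.2698


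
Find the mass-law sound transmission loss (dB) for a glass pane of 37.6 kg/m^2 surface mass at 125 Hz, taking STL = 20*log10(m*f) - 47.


Mass law: STL = 20 * log10(m * f) - 47
  m * f = 37.6 * 125 = 4700
  log10(4700) = 3.6721
  STL = 20 * 3.6721 - 47 = 73.442 - 47 = 26.4 dB

26.4 dB


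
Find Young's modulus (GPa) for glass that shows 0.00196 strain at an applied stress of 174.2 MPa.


Young's modulus: E = stress / strain
  E = 174.2 MPa / 0.00196 = 88877.55 MPa
Convert to GPa: 88877.55 / 1000 = 88.88 GPa

88.88 GPa


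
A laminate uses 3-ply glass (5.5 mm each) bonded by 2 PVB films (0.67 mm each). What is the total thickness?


Total thickness = glass contribution + PVB contribution
  Glass: 3 * 5.5 = 16.5 mm
  PVB: 2 * 0.67 = 1.34 mm
  Total = 16.5 + 1.34 = 17.84 mm

17.84 mm


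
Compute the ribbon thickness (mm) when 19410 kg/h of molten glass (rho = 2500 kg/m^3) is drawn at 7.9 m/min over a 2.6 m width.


Ribbon cross-section from mass balance:
  Volume rate = throughput / density = 19410 / 2500 = 7.764 m^3/h
  thickness = volume rate / (speed * 60 * width), i.e.
  thickness = throughput / (60 * speed * width * density) * 1000
  thickness = 19410 / (60 * 7.9 * 2.6 * 2500) * 1000 = 6.3 mm

6.3 mm


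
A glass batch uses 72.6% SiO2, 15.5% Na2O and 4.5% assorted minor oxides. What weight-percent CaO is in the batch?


Pieces sum to 100%:
  CaO = 100 - (SiO2 + Na2O + others)
  CaO = 100 - (72.6 + 15.5 + 4.5) = 7.4%

7.4%


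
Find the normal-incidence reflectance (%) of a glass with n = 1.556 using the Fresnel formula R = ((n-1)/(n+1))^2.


Fresnel reflectance at normal incidence:
  R = ((n - 1)/(n + 1))^2
  (n - 1)/(n + 1) = (1.556 - 1)/(1.556 + 1) = 0.217527
  R = 0.217527^2 = 0.047318
  R(%) = 0.047318 * 100 = 4.732%

4.732%


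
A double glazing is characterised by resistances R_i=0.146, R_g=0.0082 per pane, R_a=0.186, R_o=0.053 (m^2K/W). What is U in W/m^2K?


Total thermal resistance (series):
  R_total = R_in + R_glass + R_air + R_glass + R_out
  R_total = 0.146 + 0.0082 + 0.186 + 0.0082 + 0.053 = 0.4014 m^2K/W
U-value = 1 / R_total = 1 / 0.4014 = 2.491 W/m^2K

2.491 W/m^2K


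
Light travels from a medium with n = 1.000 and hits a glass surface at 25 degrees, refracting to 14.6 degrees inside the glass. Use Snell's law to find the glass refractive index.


Apply Snell's law: n1 * sin(theta1) = n2 * sin(theta2)
  n2 = n1 * sin(theta1) / sin(theta2)
  sin(25) = 0.422618
  sin(14.6) = 0.252069
  n2 = 1.000 * 0.422618 / 0.252069 = 1.6766

1.6766


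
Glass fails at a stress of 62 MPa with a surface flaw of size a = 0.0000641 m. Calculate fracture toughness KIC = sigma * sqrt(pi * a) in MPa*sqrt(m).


Fracture toughness: KIC = sigma * sqrt(pi * a)
  pi * a = pi * 0.0000641 = 0.000201376
  sqrt(pi * a) = 0.014191
  KIC = 62 * 0.014191 = 0.88 MPa*sqrt(m)

0.88 MPa*sqrt(m)


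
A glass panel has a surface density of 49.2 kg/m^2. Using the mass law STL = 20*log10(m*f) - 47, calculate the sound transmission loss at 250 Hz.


Mass law: STL = 20 * log10(m * f) - 47
  m * f = 49.2 * 250 = 12300
  log10(12300) = 4.08991
  STL = 20 * 4.08991 - 47 = 81.7982 - 47 = 34.8 dB

34.8 dB


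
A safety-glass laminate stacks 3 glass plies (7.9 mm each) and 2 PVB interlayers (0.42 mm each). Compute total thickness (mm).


Total thickness = glass contribution + PVB contribution
  Glass: 3 * 7.9 = 23.7 mm
  PVB: 2 * 0.42 = 0.84 mm
  Total = 23.7 + 0.84 = 24.54 mm

24.54 mm


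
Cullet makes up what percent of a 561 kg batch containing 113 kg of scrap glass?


Cullet ratio = (cullet mass / total batch mass) * 100
  Ratio = 113 / 561 * 100 = 20.14%

20.14%


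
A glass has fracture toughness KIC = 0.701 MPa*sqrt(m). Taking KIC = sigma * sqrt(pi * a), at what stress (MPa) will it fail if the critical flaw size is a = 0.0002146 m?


Rearrange KIC = sigma * sqrt(pi * a):
  sigma = KIC / sqrt(pi * a)
  sqrt(pi * 0.0002146) = 0.025965
  sigma = 0.701 / 0.025965 = 27.0 MPa

27.0 MPa


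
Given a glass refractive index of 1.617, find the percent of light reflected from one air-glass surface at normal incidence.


Fresnel reflectance at normal incidence:
  R = ((n - 1)/(n + 1))^2
  (n - 1)/(n + 1) = (1.617 - 1)/(1.617 + 1) = 0.235766
  R = 0.235766^2 = 0.0555856
  R(%) = 0.0555856 * 100 = 5.559%

5.559%


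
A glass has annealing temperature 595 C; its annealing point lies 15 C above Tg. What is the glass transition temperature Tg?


Rearrange T_anneal = Tg + offset for Tg:
  Tg = T_anneal - offset = 595 - 15 = 580 C

580 C


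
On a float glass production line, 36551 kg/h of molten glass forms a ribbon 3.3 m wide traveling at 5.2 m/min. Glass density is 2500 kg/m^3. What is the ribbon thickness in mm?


Ribbon cross-section from mass balance:
  Volume rate = throughput / density = 36551 / 2500 = 14.6204 m^3/h
  thickness = volume rate / (speed * 60 * width), i.e.
  thickness = throughput / (60 * speed * width * density) * 1000
  thickness = 36551 / (60 * 5.2 * 3.3 * 2500) * 1000 = 14.2 mm

14.2 mm


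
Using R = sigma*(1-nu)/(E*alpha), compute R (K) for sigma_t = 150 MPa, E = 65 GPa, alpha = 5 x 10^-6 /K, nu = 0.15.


Thermal shock resistance: R = sigma * (1 - nu) / (E * alpha)
  Numerator = 150 * (1 - 0.15) = 127.5
  Denominator = 65 * 1000 * (5 x 10^-6) = 0.325
  R = 127.5 / 0.325 = 392.3 K

392.3 K


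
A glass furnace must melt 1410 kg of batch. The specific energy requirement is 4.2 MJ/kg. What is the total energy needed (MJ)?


Total energy = mass * specific energy
  E = 1410 * 4.2 = 5922 MJ

5922 MJ


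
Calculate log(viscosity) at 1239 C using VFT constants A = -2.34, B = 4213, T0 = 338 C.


VFT equation: log(eta) = A + B / (T - T0)
  T - T0 = 1239 - 338 = 901
  B / (T - T0) = 4213 / 901 = 4.676
  log(eta) = -2.34 + 4.676 = 2.336

2.336


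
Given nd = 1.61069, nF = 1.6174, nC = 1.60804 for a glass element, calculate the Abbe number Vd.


Abbe number formula: Vd = (nd - 1) / (nF - nC)
  nd - 1 = 1.61069 - 1 = 0.61069
  nF - nC = 1.6174 - 1.60804 = 0.00936
  Vd = 0.61069 / 0.00936 = 65.24

65.24


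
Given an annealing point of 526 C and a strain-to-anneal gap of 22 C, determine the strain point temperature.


Strain point = annealing point - difference:
  T_strain = 526 - 22 = 504 C

504 C


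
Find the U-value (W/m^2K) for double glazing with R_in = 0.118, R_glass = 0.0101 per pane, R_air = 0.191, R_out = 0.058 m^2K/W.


Total thermal resistance (series):
  R_total = R_in + R_glass + R_air + R_glass + R_out
  R_total = 0.118 + 0.0101 + 0.191 + 0.0101 + 0.058 = 0.3872 m^2K/W
U-value = 1 / R_total = 1 / 0.3872 = 2.583 W/m^2K

2.583 W/m^2K


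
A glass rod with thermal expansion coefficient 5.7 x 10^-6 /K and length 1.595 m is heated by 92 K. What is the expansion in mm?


Thermal expansion formula: dL = alpha * L0 * dT
  dL = (5.7 x 10^-6) * 1.595 * 92 = 0.00083642 m
Convert to mm: 0.00083642 * 1000 = 0.8364 mm

0.8364 mm


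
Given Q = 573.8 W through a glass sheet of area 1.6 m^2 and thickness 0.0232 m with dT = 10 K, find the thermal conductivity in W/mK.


Fourier's law rearranged: k = Q * t / (A * dT)
  Numerator = 573.8 * 0.0232 = 13.31216
  Denominator = 1.6 * 10 = 16.0
  k = 13.31216 / 16.0 = 0.832 W/mK

0.832 W/mK


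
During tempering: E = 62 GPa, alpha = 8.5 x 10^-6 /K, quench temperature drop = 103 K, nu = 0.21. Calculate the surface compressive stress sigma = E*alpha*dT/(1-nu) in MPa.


Tempering stress: sigma = E * alpha * dT / (1 - nu)
  E (MPa) = 62 * 1000 = 62000
  Numerator = 62000 * (8.5 x 10^-6) * 103 = 54.281
  Denominator = 1 - 0.21 = 0.79
  sigma = 54.281 / 0.79 = 68.7 MPa

68.7 MPa


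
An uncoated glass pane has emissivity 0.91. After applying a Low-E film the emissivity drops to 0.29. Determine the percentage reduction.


Percentage reduction = (1 - coated/uncoated) * 100
  Ratio = 0.29 / 0.91 = 0.3187
  Reduction = (1 - 0.3187) * 100 = 68.1%

68.1%


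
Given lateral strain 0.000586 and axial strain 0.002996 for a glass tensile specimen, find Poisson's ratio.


Poisson's ratio: nu = lateral strain / axial strain
  nu = 0.000586 / 0.002996 = 0.1956

0.1956


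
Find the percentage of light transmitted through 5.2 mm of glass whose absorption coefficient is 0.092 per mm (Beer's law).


Beer-Lambert law: T = exp(-alpha * thickness)
  exponent = -0.092 * 5.2 = -0.4784
  T = exp(-0.4784) = 0.6198
  Percentage = 0.6198 * 100 = 61.98%

61.98%


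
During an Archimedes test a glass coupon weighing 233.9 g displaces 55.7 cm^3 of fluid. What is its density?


Use the definition of density:
  rho = mass / volume
  rho = 233.9 / 55.7 = 4.199 g/cm^3

4.199 g/cm^3


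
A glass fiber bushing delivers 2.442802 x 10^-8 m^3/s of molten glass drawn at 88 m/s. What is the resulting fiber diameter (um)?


Cross-sectional area from continuity:
  A = Q / v = 2.442802 x 10^-8 / 88 = 2.775911 x 10^-10 m^2
Diameter from circular cross-section:
  d = sqrt(4A / pi) * 10^6 (m -> um)
  d = sqrt(4 * 2.775911 x 10^-10 / pi) * 10^6 = 18.8 um

18.8 um


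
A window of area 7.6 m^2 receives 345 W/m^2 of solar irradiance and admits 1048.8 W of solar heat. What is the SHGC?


Rearrange Q = Area * SHGC * Irradiance:
  SHGC = Q / (Area * Irradiance)
  SHGC = 1048.8 / (7.6 * 345) = 0.4

0.4


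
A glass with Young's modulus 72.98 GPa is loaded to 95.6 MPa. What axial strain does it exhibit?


Rearrange E = sigma / epsilon:
  epsilon = sigma / E
  E (MPa) = 72.98 * 1000 = 72980
  epsilon = 95.6 / 72980 = 0.00131

0.00131


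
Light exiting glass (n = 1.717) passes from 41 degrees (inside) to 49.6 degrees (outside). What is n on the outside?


Apply Snell's law: n1 * sin(theta1) = n2 * sin(theta2)
  n2 = n1 * sin(theta1) / sin(theta2)
  sin(41) = 0.656059
  sin(49.6) = 0.761538
  n2 = 1.717 * 0.656059 / 0.761538 = 1.4792

1.4792


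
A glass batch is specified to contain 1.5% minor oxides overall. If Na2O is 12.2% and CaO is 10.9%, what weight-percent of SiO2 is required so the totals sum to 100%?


Known pieces sum to 100%:
  SiO2 = 100 - (others + Na2O + CaO)
  SiO2 = 100 - (1.5 + 12.2 + 10.9) = 75.4%

75.4%


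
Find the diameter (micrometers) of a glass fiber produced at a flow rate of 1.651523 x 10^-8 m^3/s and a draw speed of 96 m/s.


Cross-sectional area from continuity:
  A = Q / v = 1.651523 x 10^-8 / 96 = 1.720336 x 10^-10 m^2
Diameter from circular cross-section:
  d = sqrt(4A / pi) * 10^6 (m -> um)
  d = sqrt(4 * 1.720336 x 10^-10 / pi) * 10^6 = 14.8 um

14.8 um


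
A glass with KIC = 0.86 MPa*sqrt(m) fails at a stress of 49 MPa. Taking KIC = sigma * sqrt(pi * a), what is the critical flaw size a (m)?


Rearrange KIC = sigma * sqrt(pi * a):
  sqrt(pi * a) = KIC / sigma
  sqrt(pi * a) = 0.86 / 49 = 0.017551
  a = (KIC / sigma)^2 / pi
  a = 0.017551^2 / pi = 0.0000981 m

0.0000981 m


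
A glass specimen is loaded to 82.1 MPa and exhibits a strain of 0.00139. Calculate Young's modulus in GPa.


Young's modulus: E = stress / strain
  E = 82.1 MPa / 0.00139 = 59064.75 MPa
Convert to GPa: 59064.75 / 1000 = 59.06 GPa

59.06 GPa


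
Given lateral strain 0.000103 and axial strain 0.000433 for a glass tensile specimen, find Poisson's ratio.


Poisson's ratio: nu = lateral strain / axial strain
  nu = 0.000103 / 0.000433 = 0.2379

0.2379


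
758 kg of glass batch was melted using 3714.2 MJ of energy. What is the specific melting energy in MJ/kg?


Rearrange E = m * s for s:
  s = E / m
  s = 3714.2 / 758 = 4.9 MJ/kg

4.9 MJ/kg


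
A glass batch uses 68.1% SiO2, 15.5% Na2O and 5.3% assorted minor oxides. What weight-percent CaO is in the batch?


Pieces sum to 100%:
  CaO = 100 - (SiO2 + Na2O + others)
  CaO = 100 - (68.1 + 15.5 + 5.3) = 11.1%

11.1%


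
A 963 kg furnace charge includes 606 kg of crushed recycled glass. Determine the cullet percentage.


Cullet ratio = (cullet mass / total batch mass) * 100
  Ratio = 606 / 963 * 100 = 62.93%

62.93%


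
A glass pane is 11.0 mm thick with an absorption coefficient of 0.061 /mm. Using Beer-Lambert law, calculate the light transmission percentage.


Beer-Lambert law: T = exp(-alpha * thickness)
  exponent = -0.061 * 11.0 = -0.671
  T = exp(-0.671) = 0.5112
  Percentage = 0.5112 * 100 = 51.12%

51.12%


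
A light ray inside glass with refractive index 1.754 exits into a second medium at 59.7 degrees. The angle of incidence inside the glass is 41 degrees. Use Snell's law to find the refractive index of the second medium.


Apply Snell's law: n1 * sin(theta1) = n2 * sin(theta2)
  n2 = n1 * sin(theta1) / sin(theta2)
  sin(41) = 0.656059
  sin(59.7) = 0.863396
  n2 = 1.754 * 0.656059 / 0.863396 = 1.3328

1.3328


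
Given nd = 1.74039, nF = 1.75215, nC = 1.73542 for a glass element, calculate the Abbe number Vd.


Abbe number formula: Vd = (nd - 1) / (nF - nC)
  nd - 1 = 1.74039 - 1 = 0.74039
  nF - nC = 1.75215 - 1.73542 = 0.01673
  Vd = 0.74039 / 0.01673 = 44.26

44.26


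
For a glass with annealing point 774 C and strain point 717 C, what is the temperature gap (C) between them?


Gap = T_anneal - T_strain:
  gap = 774 - 717 = 57 C

57 C


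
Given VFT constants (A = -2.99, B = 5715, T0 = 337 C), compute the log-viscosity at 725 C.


VFT equation: log(eta) = A + B / (T - T0)
  T - T0 = 725 - 337 = 388
  B / (T - T0) = 5715 / 388 = 14.729
  log(eta) = -2.99 + 14.729 = 11.739

11.739


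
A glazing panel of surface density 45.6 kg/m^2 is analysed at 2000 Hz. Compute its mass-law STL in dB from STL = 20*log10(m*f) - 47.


Mass law: STL = 20 * log10(m * f) - 47
  m * f = 45.6 * 2000 = 91200
  log10(91200) = 4.95999
  STL = 20 * 4.95999 - 47 = 99.1998 - 47 = 52.2 dB

52.2 dB


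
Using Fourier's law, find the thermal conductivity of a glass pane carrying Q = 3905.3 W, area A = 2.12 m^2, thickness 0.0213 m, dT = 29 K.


Fourier's law rearranged: k = Q * t / (A * dT)
  Numerator = 3905.3 * 0.0213 = 83.18289
  Denominator = 2.12 * 29 = 61.48
  k = 83.18289 / 61.48 = 1.353 W/mK

1.353 W/mK


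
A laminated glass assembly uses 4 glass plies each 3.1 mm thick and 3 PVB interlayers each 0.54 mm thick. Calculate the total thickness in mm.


Total thickness = glass contribution + PVB contribution
  Glass: 4 * 3.1 = 12.4 mm
  PVB: 3 * 0.54 = 1.62 mm
  Total = 12.4 + 1.62 = 14.02 mm

14.02 mm


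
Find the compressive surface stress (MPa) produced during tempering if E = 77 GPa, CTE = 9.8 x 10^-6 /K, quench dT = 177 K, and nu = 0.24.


Tempering stress: sigma = E * alpha * dT / (1 - nu)
  E (MPa) = 77 * 1000 = 77000
  Numerator = 77000 * (9.8 x 10^-6) * 177 = 133.5642
  Denominator = 1 - 0.24 = 0.76
  sigma = 133.5642 / 0.76 = 175.7 MPa

175.7 MPa


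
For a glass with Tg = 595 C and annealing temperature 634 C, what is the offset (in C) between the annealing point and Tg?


Offset = T_anneal - Tg:
  offset = 634 - 595 = 39 C

39 C


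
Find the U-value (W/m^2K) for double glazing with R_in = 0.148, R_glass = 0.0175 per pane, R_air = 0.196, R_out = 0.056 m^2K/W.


Total thermal resistance (series):
  R_total = R_in + R_glass + R_air + R_glass + R_out
  R_total = 0.148 + 0.0175 + 0.196 + 0.0175 + 0.056 = 0.435 m^2K/W
U-value = 1 / R_total = 1 / 0.435 = 2.299 W/m^2K

2.299 W/m^2K


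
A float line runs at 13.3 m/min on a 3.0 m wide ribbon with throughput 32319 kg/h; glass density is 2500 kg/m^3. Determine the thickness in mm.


Ribbon cross-section from mass balance:
  Volume rate = throughput / density = 32319 / 2500 = 12.9276 m^3/h
  thickness = volume rate / (speed * 60 * width), i.e.
  thickness = throughput / (60 * speed * width * density) * 1000
  thickness = 32319 / (60 * 13.3 * 3.0 * 2500) * 1000 = 5.4 mm

5.4 mm


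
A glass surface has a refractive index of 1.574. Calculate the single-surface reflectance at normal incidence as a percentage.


Fresnel reflectance at normal incidence:
  R = ((n - 1)/(n + 1))^2
  (n - 1)/(n + 1) = (1.574 - 1)/(1.574 + 1) = 0.222999
  R = 0.222999^2 = 0.0497286
  R(%) = 0.0497286 * 100 = 4.973%

4.973%


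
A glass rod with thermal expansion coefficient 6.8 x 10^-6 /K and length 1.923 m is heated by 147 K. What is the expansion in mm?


Thermal expansion formula: dL = alpha * L0 * dT
  dL = (6.8 x 10^-6) * 1.923 * 147 = 0.00192223 m
Convert to mm: 0.00192223 * 1000 = 1.9222 mm

1.9222 mm


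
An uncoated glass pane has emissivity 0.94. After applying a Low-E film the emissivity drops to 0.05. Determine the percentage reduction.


Percentage reduction = (1 - coated/uncoated) * 100
  Ratio = 0.05 / 0.94 = 0.0532
  Reduction = (1 - 0.0532) * 100 = 94.7%

94.7%


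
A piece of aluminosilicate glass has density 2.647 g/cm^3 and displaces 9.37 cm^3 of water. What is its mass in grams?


Rearrange rho = m / V:
  m = rho * V
  m = 2.647 * 9.37 = 24.802 g

24.802 g


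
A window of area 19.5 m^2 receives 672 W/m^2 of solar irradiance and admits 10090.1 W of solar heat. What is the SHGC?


Rearrange Q = Area * SHGC * Irradiance:
  SHGC = Q / (Area * Irradiance)
  SHGC = 10090.1 / (19.5 * 672) = 0.77

0.77


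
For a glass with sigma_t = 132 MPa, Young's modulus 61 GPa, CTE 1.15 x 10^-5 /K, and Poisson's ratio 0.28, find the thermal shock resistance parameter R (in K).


Thermal shock resistance: R = sigma * (1 - nu) / (E * alpha)
  Numerator = 132 * (1 - 0.28) = 95.04
  Denominator = 61 * 1000 * (1.15 x 10^-5) = 0.7015
  R = 95.04 / 0.7015 = 135.5 K

135.5 K


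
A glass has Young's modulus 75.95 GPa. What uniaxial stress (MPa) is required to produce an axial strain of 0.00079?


Rearrange E = sigma / epsilon:
  sigma = E * epsilon
  E (MPa) = 75.95 * 1000 = 75950
  sigma = 75950 * 0.00079 = 60.0 MPa

60.0 MPa


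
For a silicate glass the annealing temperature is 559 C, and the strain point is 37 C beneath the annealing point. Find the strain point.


Strain point = annealing point - difference:
  T_strain = 559 - 37 = 522 C

522 C


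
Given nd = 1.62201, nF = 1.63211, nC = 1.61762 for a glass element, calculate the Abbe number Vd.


Abbe number formula: Vd = (nd - 1) / (nF - nC)
  nd - 1 = 1.62201 - 1 = 0.62201
  nF - nC = 1.63211 - 1.61762 = 0.01449
  Vd = 0.62201 / 0.01449 = 42.93

42.93


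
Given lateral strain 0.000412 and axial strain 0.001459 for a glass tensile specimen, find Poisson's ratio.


Poisson's ratio: nu = lateral strain / axial strain
  nu = 0.000412 / 0.001459 = 0.2824

0.2824


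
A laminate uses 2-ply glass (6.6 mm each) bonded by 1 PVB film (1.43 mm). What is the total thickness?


Total thickness = glass contribution + PVB contribution
  Glass: 2 * 6.6 = 13.2 mm
  PVB: 1 * 1.43 = 1.43 mm
  Total = 13.2 + 1.43 = 14.63 mm

14.63 mm


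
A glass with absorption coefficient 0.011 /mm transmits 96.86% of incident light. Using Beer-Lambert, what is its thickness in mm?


Rearrange T = exp(-alpha * thickness):
  thickness = -ln(T) / alpha
  T = 96.86/100 = 0.9686
  ln(T) = -0.0319
  -ln(T) = 0.0319
  thickness = 0.0319 / 0.011 = 2.9 mm

2.9 mm


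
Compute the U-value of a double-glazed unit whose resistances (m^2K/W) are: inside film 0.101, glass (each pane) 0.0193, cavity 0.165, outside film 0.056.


Total thermal resistance (series):
  R_total = R_in + R_glass + R_air + R_glass + R_out
  R_total = 0.101 + 0.0193 + 0.165 + 0.0193 + 0.056 = 0.3606 m^2K/W
U-value = 1 / R_total = 1 / 0.3606 = 2.773 W/m^2K

2.773 W/m^2K


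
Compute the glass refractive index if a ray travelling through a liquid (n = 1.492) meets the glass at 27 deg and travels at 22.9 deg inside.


Apply Snell's law: n1 * sin(theta1) = n2 * sin(theta2)
  n2 = n1 * sin(theta1) / sin(theta2)
  sin(27) = 0.45399
  sin(22.9) = 0.389124
  n2 = 1.492 * 0.45399 / 0.389124 = 1.7407

1.7407


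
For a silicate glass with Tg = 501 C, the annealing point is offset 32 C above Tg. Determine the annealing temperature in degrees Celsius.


The annealing temperature is Tg plus the offset:
  T_anneal = 501 + 32 = 533 C

533 C


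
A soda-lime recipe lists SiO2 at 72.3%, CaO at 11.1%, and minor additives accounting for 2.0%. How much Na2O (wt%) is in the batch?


Pieces sum to 100%:
  Na2O = 100 - (SiO2 + CaO + others)
  Na2O = 100 - (72.3 + 11.1 + 2.0) = 14.6%

14.6%


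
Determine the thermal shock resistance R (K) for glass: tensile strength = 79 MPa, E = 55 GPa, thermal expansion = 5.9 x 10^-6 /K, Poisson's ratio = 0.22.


Thermal shock resistance: R = sigma * (1 - nu) / (E * alpha)
  Numerator = 79 * (1 - 0.22) = 61.62
  Denominator = 55 * 1000 * (5.9 x 10^-6) = 0.3245
  R = 61.62 / 0.3245 = 189.9 K

189.9 K


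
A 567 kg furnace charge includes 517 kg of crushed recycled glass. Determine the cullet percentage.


Cullet ratio = (cullet mass / total batch mass) * 100
  Ratio = 517 / 567 * 100 = 91.18%

91.18%


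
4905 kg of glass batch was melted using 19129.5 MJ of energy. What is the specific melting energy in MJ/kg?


Rearrange E = m * s for s:
  s = E / m
  s = 19129.5 / 4905 = 3.9 MJ/kg

3.9 MJ/kg


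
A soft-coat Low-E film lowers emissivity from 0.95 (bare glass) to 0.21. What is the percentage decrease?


Percentage reduction = (1 - coated/uncoated) * 100
  Ratio = 0.21 / 0.95 = 0.2211
  Reduction = (1 - 0.2211) * 100 = 77.9%

77.9%


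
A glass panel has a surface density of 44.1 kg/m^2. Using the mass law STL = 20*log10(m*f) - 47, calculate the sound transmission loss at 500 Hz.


Mass law: STL = 20 * log10(m * f) - 47
  m * f = 44.1 * 500 = 22050
  log10(22050) = 4.34341
  STL = 20 * 4.34341 - 47 = 86.8682 - 47 = 39.9 dB

39.9 dB


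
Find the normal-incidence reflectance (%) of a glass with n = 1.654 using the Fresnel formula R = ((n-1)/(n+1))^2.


Fresnel reflectance at normal incidence:
  R = ((n - 1)/(n + 1))^2
  (n - 1)/(n + 1) = (1.654 - 1)/(1.654 + 1) = 0.24642
  R = 0.24642^2 = 0.0607228
  R(%) = 0.0607228 * 100 = 6.072%

6.072%


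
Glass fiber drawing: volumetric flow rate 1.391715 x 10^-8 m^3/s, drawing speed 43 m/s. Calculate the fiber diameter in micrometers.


Cross-sectional area from continuity:
  A = Q / v = 1.391715 x 10^-8 / 43 = 3.236547 x 10^-10 m^2
Diameter from circular cross-section:
  d = sqrt(4A / pi) * 10^6 (m -> um)
  d = sqrt(4 * 3.236547 x 10^-10 / pi) * 10^6 = 20.3 um

20.3 um


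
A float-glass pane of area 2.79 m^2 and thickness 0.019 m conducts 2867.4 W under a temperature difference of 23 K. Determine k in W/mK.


Fourier's law rearranged: k = Q * t / (A * dT)
  Numerator = 2867.4 * 0.019 = 54.4806
  Denominator = 2.79 * 23 = 64.17
  k = 54.4806 / 64.17 = 0.849 W/mK

0.849 W/mK


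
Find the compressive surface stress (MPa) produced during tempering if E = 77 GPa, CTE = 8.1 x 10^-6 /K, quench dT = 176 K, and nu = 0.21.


Tempering stress: sigma = E * alpha * dT / (1 - nu)
  E (MPa) = 77 * 1000 = 77000
  Numerator = 77000 * (8.1 x 10^-6) * 176 = 109.7712
  Denominator = 1 - 0.21 = 0.79
  sigma = 109.7712 / 0.79 = 139.0 MPa

139.0 MPa


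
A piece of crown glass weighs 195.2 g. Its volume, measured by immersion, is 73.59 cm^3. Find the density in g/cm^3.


Use the definition of density:
  rho = mass / volume
  rho = 195.2 / 73.59 = 2.653 g/cm^3

2.653 g/cm^3


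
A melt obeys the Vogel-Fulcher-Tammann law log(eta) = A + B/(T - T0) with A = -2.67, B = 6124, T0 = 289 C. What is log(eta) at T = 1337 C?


VFT equation: log(eta) = A + B / (T - T0)
  T - T0 = 1337 - 289 = 1048
  B / (T - T0) = 6124 / 1048 = 5.844
  log(eta) = -2.67 + 5.844 = 3.174

3.174


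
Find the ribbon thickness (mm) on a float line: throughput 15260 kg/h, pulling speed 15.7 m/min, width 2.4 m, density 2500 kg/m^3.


Ribbon cross-section from mass balance:
  Volume rate = throughput / density = 15260 / 2500 = 6.104 m^3/h
  thickness = volume rate / (speed * 60 * width), i.e.
  thickness = throughput / (60 * speed * width * density) * 1000
  thickness = 15260 / (60 * 15.7 * 2.4 * 2500) * 1000 = 2.7 mm

2.7 mm


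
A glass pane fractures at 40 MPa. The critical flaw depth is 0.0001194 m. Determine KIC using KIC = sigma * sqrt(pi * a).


Fracture toughness: KIC = sigma * sqrt(pi * a)
  pi * a = pi * 0.0001194 = 0.000375106
  sqrt(pi * a) = 0.019368
  KIC = 40 * 0.019368 = 0.775 MPa*sqrt(m)

0.775 MPa*sqrt(m)


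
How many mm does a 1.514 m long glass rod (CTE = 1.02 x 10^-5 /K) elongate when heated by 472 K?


Thermal expansion formula: dL = alpha * L0 * dT
  dL = (1.02 x 10^-5) * 1.514 * 472 = 0.007289 m
Convert to mm: 0.007289 * 1000 = 7.289 mm

7.289 mm


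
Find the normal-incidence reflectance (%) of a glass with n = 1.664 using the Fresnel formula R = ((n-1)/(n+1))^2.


Fresnel reflectance at normal incidence:
  R = ((n - 1)/(n + 1))^2
  (n - 1)/(n + 1) = (1.664 - 1)/(1.664 + 1) = 0.249249
  R = 0.249249^2 = 0.0621251
  R(%) = 0.0621251 * 100 = 6.213%

6.213%


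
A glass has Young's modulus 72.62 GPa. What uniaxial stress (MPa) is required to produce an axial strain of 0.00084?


Rearrange E = sigma / epsilon:
  sigma = E * epsilon
  E (MPa) = 72.62 * 1000 = 72620
  sigma = 72620 * 0.00084 = 61.0 MPa

61.0 MPa


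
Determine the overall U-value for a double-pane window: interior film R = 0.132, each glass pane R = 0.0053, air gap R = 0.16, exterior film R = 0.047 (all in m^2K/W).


Total thermal resistance (series):
  R_total = R_in + R_glass + R_air + R_glass + R_out
  R_total = 0.132 + 0.0053 + 0.16 + 0.0053 + 0.047 = 0.3496 m^2K/W
U-value = 1 / R_total = 1 / 0.3496 = 2.86 W/m^2K

2.86 W/m^2K


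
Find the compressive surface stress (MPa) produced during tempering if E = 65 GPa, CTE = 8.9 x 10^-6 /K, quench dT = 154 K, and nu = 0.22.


Tempering stress: sigma = E * alpha * dT / (1 - nu)
  E (MPa) = 65 * 1000 = 65000
  Numerator = 65000 * (8.9 x 10^-6) * 154 = 89.089
  Denominator = 1 - 0.22 = 0.78
  sigma = 89.089 / 0.78 = 114.2 MPa

114.2 MPa


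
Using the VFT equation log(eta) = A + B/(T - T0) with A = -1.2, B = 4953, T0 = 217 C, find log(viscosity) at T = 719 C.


VFT equation: log(eta) = A + B / (T - T0)
  T - T0 = 719 - 217 = 502
  B / (T - T0) = 4953 / 502 = 9.867
  log(eta) = -1.2 + 9.867 = 8.667

8.667


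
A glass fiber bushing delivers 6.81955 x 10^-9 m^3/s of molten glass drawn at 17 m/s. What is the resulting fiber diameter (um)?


Cross-sectional area from continuity:
  A = Q / v = 6.81955 x 10^-9 / 17 = 4.0115 x 10^-10 m^2
Diameter from circular cross-section:
  d = sqrt(4A / pi) * 10^6 (m -> um)
  d = sqrt(4 * 4.0115 x 10^-10 / pi) * 10^6 = 22.6 um

22.6 um


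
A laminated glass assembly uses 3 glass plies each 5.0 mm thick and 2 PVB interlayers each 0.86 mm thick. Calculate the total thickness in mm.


Total thickness = glass contribution + PVB contribution
  Glass: 3 * 5.0 = 15.0 mm
  PVB: 2 * 0.86 = 1.72 mm
  Total = 15.0 + 1.72 = 16.72 mm

16.72 mm


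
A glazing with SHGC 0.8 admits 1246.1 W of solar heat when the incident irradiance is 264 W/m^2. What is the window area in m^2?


Rearrange Q = Area * SHGC * Irradiance:
  Area = Q / (SHGC * Irradiance)
  Area = 1246.1 / (0.8 * 264) = 5.9 m^2

5.9 m^2


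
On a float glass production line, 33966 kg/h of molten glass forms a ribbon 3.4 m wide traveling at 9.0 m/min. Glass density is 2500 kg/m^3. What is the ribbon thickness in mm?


Ribbon cross-section from mass balance:
  Volume rate = throughput / density = 33966 / 2500 = 13.5864 m^3/h
  thickness = volume rate / (speed * 60 * width), i.e.
  thickness = throughput / (60 * speed * width * density) * 1000
  thickness = 33966 / (60 * 9.0 * 3.4 * 2500) * 1000 = 7.4 mm

7.4 mm


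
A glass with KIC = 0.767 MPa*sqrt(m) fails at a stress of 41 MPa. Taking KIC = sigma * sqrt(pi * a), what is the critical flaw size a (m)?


Rearrange KIC = sigma * sqrt(pi * a):
  sqrt(pi * a) = KIC / sigma
  sqrt(pi * a) = 0.767 / 41 = 0.018707
  a = (KIC / sigma)^2 / pi
  a = 0.018707^2 / pi = 0.0001114 m

0.0001114 m


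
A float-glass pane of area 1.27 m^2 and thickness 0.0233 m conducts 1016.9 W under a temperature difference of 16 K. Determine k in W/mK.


Fourier's law rearranged: k = Q * t / (A * dT)
  Numerator = 1016.9 * 0.0233 = 23.69377
  Denominator = 1.27 * 16 = 20.32
  k = 23.69377 / 20.32 = 1.166 W/mK

1.166 W/mK


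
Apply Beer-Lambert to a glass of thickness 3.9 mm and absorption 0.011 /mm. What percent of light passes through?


Beer-Lambert law: T = exp(-alpha * thickness)
  exponent = -0.011 * 3.9 = -0.0429
  T = exp(-0.0429) = 0.958
  Percentage = 0.958 * 100 = 95.8%

95.8%


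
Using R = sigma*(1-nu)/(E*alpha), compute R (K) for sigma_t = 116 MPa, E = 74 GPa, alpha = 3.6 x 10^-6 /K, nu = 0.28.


Thermal shock resistance: R = sigma * (1 - nu) / (E * alpha)
  Numerator = 116 * (1 - 0.28) = 83.52
  Denominator = 74 * 1000 * (3.6 x 10^-6) = 0.2664
  R = 83.52 / 0.2664 = 313.5 K

313.5 K


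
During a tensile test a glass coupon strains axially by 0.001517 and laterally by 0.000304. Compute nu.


Poisson's ratio: nu = lateral strain / axial strain
  nu = 0.000304 / 0.001517 = 0.2004

0.2004


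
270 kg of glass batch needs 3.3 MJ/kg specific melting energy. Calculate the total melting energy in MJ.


Total energy = mass * specific energy
  E = 270 * 3.3 = 891 MJ

891 MJ
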